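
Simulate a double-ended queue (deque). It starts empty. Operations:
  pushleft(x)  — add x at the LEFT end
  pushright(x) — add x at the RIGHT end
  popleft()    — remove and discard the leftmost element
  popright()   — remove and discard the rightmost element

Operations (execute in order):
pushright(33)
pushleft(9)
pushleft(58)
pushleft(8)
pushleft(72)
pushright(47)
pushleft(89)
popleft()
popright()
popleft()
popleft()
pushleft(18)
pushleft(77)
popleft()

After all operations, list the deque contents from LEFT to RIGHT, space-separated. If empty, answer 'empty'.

Answer: 18 58 9 33

Derivation:
pushright(33): [33]
pushleft(9): [9, 33]
pushleft(58): [58, 9, 33]
pushleft(8): [8, 58, 9, 33]
pushleft(72): [72, 8, 58, 9, 33]
pushright(47): [72, 8, 58, 9, 33, 47]
pushleft(89): [89, 72, 8, 58, 9, 33, 47]
popleft(): [72, 8, 58, 9, 33, 47]
popright(): [72, 8, 58, 9, 33]
popleft(): [8, 58, 9, 33]
popleft(): [58, 9, 33]
pushleft(18): [18, 58, 9, 33]
pushleft(77): [77, 18, 58, 9, 33]
popleft(): [18, 58, 9, 33]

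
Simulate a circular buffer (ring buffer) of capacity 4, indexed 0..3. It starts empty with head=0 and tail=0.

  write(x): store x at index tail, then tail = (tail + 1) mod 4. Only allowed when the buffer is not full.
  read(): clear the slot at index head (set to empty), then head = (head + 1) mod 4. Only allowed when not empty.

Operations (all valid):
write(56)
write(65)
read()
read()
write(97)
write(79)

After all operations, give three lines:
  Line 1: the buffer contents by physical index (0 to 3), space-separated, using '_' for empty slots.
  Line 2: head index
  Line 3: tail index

Answer: _ _ 97 79
2
0

Derivation:
write(56): buf=[56 _ _ _], head=0, tail=1, size=1
write(65): buf=[56 65 _ _], head=0, tail=2, size=2
read(): buf=[_ 65 _ _], head=1, tail=2, size=1
read(): buf=[_ _ _ _], head=2, tail=2, size=0
write(97): buf=[_ _ 97 _], head=2, tail=3, size=1
write(79): buf=[_ _ 97 79], head=2, tail=0, size=2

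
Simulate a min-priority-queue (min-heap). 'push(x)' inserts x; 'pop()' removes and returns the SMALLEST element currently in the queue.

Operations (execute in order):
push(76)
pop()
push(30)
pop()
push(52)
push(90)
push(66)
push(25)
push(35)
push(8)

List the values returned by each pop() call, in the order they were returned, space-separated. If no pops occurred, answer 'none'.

push(76): heap contents = [76]
pop() → 76: heap contents = []
push(30): heap contents = [30]
pop() → 30: heap contents = []
push(52): heap contents = [52]
push(90): heap contents = [52, 90]
push(66): heap contents = [52, 66, 90]
push(25): heap contents = [25, 52, 66, 90]
push(35): heap contents = [25, 35, 52, 66, 90]
push(8): heap contents = [8, 25, 35, 52, 66, 90]

Answer: 76 30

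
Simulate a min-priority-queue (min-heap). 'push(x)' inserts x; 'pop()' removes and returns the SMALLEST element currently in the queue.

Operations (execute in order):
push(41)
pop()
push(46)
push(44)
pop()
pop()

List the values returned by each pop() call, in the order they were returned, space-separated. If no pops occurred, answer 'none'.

push(41): heap contents = [41]
pop() → 41: heap contents = []
push(46): heap contents = [46]
push(44): heap contents = [44, 46]
pop() → 44: heap contents = [46]
pop() → 46: heap contents = []

Answer: 41 44 46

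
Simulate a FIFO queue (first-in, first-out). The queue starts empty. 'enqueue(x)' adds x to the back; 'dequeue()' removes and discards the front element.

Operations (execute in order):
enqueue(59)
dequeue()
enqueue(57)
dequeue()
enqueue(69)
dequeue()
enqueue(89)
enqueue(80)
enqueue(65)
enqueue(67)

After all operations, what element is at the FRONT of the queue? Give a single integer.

Answer: 89

Derivation:
enqueue(59): queue = [59]
dequeue(): queue = []
enqueue(57): queue = [57]
dequeue(): queue = []
enqueue(69): queue = [69]
dequeue(): queue = []
enqueue(89): queue = [89]
enqueue(80): queue = [89, 80]
enqueue(65): queue = [89, 80, 65]
enqueue(67): queue = [89, 80, 65, 67]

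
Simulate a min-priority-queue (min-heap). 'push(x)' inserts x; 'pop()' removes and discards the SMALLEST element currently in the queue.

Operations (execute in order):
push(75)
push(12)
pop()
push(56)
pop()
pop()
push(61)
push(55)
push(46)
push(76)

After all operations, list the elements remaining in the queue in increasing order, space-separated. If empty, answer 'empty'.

push(75): heap contents = [75]
push(12): heap contents = [12, 75]
pop() → 12: heap contents = [75]
push(56): heap contents = [56, 75]
pop() → 56: heap contents = [75]
pop() → 75: heap contents = []
push(61): heap contents = [61]
push(55): heap contents = [55, 61]
push(46): heap contents = [46, 55, 61]
push(76): heap contents = [46, 55, 61, 76]

Answer: 46 55 61 76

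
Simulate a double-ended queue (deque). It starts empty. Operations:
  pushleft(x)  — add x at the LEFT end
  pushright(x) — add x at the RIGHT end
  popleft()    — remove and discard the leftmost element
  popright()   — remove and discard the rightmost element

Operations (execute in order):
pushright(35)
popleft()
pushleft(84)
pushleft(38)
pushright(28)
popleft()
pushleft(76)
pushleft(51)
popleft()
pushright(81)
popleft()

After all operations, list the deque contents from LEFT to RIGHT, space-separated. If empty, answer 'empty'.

Answer: 84 28 81

Derivation:
pushright(35): [35]
popleft(): []
pushleft(84): [84]
pushleft(38): [38, 84]
pushright(28): [38, 84, 28]
popleft(): [84, 28]
pushleft(76): [76, 84, 28]
pushleft(51): [51, 76, 84, 28]
popleft(): [76, 84, 28]
pushright(81): [76, 84, 28, 81]
popleft(): [84, 28, 81]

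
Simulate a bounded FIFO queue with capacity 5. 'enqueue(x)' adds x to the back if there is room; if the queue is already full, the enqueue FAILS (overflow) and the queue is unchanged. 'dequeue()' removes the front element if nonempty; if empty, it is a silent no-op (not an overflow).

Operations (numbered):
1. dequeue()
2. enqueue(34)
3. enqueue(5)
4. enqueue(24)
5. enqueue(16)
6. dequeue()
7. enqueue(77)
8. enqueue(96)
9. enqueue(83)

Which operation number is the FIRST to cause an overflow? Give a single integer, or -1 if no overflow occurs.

Answer: 9

Derivation:
1. dequeue(): empty, no-op, size=0
2. enqueue(34): size=1
3. enqueue(5): size=2
4. enqueue(24): size=3
5. enqueue(16): size=4
6. dequeue(): size=3
7. enqueue(77): size=4
8. enqueue(96): size=5
9. enqueue(83): size=5=cap → OVERFLOW (fail)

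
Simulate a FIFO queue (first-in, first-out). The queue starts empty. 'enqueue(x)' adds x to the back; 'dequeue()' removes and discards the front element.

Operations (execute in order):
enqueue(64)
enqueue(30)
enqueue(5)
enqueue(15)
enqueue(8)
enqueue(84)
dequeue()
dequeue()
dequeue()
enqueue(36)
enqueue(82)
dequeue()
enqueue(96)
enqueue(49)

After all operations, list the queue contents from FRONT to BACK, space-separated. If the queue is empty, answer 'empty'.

Answer: 8 84 36 82 96 49

Derivation:
enqueue(64): [64]
enqueue(30): [64, 30]
enqueue(5): [64, 30, 5]
enqueue(15): [64, 30, 5, 15]
enqueue(8): [64, 30, 5, 15, 8]
enqueue(84): [64, 30, 5, 15, 8, 84]
dequeue(): [30, 5, 15, 8, 84]
dequeue(): [5, 15, 8, 84]
dequeue(): [15, 8, 84]
enqueue(36): [15, 8, 84, 36]
enqueue(82): [15, 8, 84, 36, 82]
dequeue(): [8, 84, 36, 82]
enqueue(96): [8, 84, 36, 82, 96]
enqueue(49): [8, 84, 36, 82, 96, 49]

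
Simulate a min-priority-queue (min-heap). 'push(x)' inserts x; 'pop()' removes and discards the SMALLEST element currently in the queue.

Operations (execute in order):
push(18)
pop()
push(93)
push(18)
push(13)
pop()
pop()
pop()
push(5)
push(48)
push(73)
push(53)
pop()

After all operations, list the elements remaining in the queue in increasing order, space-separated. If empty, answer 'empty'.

Answer: 48 53 73

Derivation:
push(18): heap contents = [18]
pop() → 18: heap contents = []
push(93): heap contents = [93]
push(18): heap contents = [18, 93]
push(13): heap contents = [13, 18, 93]
pop() → 13: heap contents = [18, 93]
pop() → 18: heap contents = [93]
pop() → 93: heap contents = []
push(5): heap contents = [5]
push(48): heap contents = [5, 48]
push(73): heap contents = [5, 48, 73]
push(53): heap contents = [5, 48, 53, 73]
pop() → 5: heap contents = [48, 53, 73]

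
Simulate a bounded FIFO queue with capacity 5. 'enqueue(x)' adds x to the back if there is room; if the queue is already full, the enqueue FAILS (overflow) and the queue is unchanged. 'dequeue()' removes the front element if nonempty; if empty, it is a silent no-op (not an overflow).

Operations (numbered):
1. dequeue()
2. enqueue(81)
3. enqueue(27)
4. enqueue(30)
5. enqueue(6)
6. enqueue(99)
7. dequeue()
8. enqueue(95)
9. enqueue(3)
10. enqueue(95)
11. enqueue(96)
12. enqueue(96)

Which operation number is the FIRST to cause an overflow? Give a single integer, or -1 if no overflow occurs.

1. dequeue(): empty, no-op, size=0
2. enqueue(81): size=1
3. enqueue(27): size=2
4. enqueue(30): size=3
5. enqueue(6): size=4
6. enqueue(99): size=5
7. dequeue(): size=4
8. enqueue(95): size=5
9. enqueue(3): size=5=cap → OVERFLOW (fail)
10. enqueue(95): size=5=cap → OVERFLOW (fail)
11. enqueue(96): size=5=cap → OVERFLOW (fail)
12. enqueue(96): size=5=cap → OVERFLOW (fail)

Answer: 9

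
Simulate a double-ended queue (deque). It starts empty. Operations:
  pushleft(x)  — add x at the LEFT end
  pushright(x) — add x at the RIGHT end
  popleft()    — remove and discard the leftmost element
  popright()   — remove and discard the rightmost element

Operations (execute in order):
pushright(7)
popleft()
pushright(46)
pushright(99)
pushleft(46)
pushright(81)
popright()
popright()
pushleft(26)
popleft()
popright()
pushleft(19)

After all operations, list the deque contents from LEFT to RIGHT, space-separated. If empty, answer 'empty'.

pushright(7): [7]
popleft(): []
pushright(46): [46]
pushright(99): [46, 99]
pushleft(46): [46, 46, 99]
pushright(81): [46, 46, 99, 81]
popright(): [46, 46, 99]
popright(): [46, 46]
pushleft(26): [26, 46, 46]
popleft(): [46, 46]
popright(): [46]
pushleft(19): [19, 46]

Answer: 19 46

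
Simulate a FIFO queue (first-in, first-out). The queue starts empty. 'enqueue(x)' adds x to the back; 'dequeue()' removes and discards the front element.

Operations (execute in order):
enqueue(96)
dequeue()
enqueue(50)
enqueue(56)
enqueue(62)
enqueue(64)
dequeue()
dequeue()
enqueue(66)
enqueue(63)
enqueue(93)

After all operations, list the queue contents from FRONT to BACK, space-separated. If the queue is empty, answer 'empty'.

Answer: 62 64 66 63 93

Derivation:
enqueue(96): [96]
dequeue(): []
enqueue(50): [50]
enqueue(56): [50, 56]
enqueue(62): [50, 56, 62]
enqueue(64): [50, 56, 62, 64]
dequeue(): [56, 62, 64]
dequeue(): [62, 64]
enqueue(66): [62, 64, 66]
enqueue(63): [62, 64, 66, 63]
enqueue(93): [62, 64, 66, 63, 93]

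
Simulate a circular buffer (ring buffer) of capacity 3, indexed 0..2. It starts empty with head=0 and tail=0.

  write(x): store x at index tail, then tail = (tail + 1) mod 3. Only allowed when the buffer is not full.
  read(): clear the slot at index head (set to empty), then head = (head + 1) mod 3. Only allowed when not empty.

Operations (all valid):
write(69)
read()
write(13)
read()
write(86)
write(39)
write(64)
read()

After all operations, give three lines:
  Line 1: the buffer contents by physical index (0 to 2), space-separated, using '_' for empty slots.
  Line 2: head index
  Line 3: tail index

write(69): buf=[69 _ _], head=0, tail=1, size=1
read(): buf=[_ _ _], head=1, tail=1, size=0
write(13): buf=[_ 13 _], head=1, tail=2, size=1
read(): buf=[_ _ _], head=2, tail=2, size=0
write(86): buf=[_ _ 86], head=2, tail=0, size=1
write(39): buf=[39 _ 86], head=2, tail=1, size=2
write(64): buf=[39 64 86], head=2, tail=2, size=3
read(): buf=[39 64 _], head=0, tail=2, size=2

Answer: 39 64 _
0
2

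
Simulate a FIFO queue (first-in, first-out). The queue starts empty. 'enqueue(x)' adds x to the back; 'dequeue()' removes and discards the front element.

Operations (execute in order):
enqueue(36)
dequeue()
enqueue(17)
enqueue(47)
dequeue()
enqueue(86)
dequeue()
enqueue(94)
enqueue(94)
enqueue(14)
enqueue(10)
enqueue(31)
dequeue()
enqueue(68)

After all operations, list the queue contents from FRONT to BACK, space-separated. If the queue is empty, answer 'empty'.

enqueue(36): [36]
dequeue(): []
enqueue(17): [17]
enqueue(47): [17, 47]
dequeue(): [47]
enqueue(86): [47, 86]
dequeue(): [86]
enqueue(94): [86, 94]
enqueue(94): [86, 94, 94]
enqueue(14): [86, 94, 94, 14]
enqueue(10): [86, 94, 94, 14, 10]
enqueue(31): [86, 94, 94, 14, 10, 31]
dequeue(): [94, 94, 14, 10, 31]
enqueue(68): [94, 94, 14, 10, 31, 68]

Answer: 94 94 14 10 31 68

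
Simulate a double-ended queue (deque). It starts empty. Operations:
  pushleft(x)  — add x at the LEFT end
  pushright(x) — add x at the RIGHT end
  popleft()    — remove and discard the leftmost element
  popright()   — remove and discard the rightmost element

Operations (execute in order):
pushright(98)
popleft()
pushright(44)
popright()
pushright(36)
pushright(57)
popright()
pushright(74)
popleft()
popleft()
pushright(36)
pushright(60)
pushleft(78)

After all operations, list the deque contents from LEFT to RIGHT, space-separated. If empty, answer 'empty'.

Answer: 78 36 60

Derivation:
pushright(98): [98]
popleft(): []
pushright(44): [44]
popright(): []
pushright(36): [36]
pushright(57): [36, 57]
popright(): [36]
pushright(74): [36, 74]
popleft(): [74]
popleft(): []
pushright(36): [36]
pushright(60): [36, 60]
pushleft(78): [78, 36, 60]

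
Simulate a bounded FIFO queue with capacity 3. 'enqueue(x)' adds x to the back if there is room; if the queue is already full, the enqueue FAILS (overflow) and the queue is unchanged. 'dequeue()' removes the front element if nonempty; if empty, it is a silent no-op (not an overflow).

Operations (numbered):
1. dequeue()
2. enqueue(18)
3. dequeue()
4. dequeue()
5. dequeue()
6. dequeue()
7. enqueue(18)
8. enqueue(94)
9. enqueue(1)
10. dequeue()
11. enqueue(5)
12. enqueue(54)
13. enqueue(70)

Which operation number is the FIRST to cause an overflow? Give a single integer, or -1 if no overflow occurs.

Answer: 12

Derivation:
1. dequeue(): empty, no-op, size=0
2. enqueue(18): size=1
3. dequeue(): size=0
4. dequeue(): empty, no-op, size=0
5. dequeue(): empty, no-op, size=0
6. dequeue(): empty, no-op, size=0
7. enqueue(18): size=1
8. enqueue(94): size=2
9. enqueue(1): size=3
10. dequeue(): size=2
11. enqueue(5): size=3
12. enqueue(54): size=3=cap → OVERFLOW (fail)
13. enqueue(70): size=3=cap → OVERFLOW (fail)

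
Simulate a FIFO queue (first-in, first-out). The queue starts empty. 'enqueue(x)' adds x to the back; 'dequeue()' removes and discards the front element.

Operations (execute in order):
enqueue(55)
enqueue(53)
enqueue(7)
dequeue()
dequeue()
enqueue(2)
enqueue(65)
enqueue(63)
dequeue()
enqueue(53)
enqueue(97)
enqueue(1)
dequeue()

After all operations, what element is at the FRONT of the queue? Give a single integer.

enqueue(55): queue = [55]
enqueue(53): queue = [55, 53]
enqueue(7): queue = [55, 53, 7]
dequeue(): queue = [53, 7]
dequeue(): queue = [7]
enqueue(2): queue = [7, 2]
enqueue(65): queue = [7, 2, 65]
enqueue(63): queue = [7, 2, 65, 63]
dequeue(): queue = [2, 65, 63]
enqueue(53): queue = [2, 65, 63, 53]
enqueue(97): queue = [2, 65, 63, 53, 97]
enqueue(1): queue = [2, 65, 63, 53, 97, 1]
dequeue(): queue = [65, 63, 53, 97, 1]

Answer: 65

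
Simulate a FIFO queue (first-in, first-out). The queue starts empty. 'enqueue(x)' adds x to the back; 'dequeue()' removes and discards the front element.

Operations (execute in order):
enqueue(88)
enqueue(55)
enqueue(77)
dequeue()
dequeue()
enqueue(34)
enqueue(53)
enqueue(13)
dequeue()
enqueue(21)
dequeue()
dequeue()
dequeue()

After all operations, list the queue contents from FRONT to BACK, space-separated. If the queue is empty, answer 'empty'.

enqueue(88): [88]
enqueue(55): [88, 55]
enqueue(77): [88, 55, 77]
dequeue(): [55, 77]
dequeue(): [77]
enqueue(34): [77, 34]
enqueue(53): [77, 34, 53]
enqueue(13): [77, 34, 53, 13]
dequeue(): [34, 53, 13]
enqueue(21): [34, 53, 13, 21]
dequeue(): [53, 13, 21]
dequeue(): [13, 21]
dequeue(): [21]

Answer: 21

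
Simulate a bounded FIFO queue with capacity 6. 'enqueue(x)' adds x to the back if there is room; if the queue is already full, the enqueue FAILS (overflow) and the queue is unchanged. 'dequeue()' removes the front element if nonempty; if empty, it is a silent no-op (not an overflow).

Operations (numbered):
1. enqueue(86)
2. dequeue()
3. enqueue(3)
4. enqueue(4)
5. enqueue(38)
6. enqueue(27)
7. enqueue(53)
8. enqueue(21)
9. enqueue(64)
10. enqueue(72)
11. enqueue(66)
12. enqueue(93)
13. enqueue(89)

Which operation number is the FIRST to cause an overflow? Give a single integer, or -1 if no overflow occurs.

Answer: 9

Derivation:
1. enqueue(86): size=1
2. dequeue(): size=0
3. enqueue(3): size=1
4. enqueue(4): size=2
5. enqueue(38): size=3
6. enqueue(27): size=4
7. enqueue(53): size=5
8. enqueue(21): size=6
9. enqueue(64): size=6=cap → OVERFLOW (fail)
10. enqueue(72): size=6=cap → OVERFLOW (fail)
11. enqueue(66): size=6=cap → OVERFLOW (fail)
12. enqueue(93): size=6=cap → OVERFLOW (fail)
13. enqueue(89): size=6=cap → OVERFLOW (fail)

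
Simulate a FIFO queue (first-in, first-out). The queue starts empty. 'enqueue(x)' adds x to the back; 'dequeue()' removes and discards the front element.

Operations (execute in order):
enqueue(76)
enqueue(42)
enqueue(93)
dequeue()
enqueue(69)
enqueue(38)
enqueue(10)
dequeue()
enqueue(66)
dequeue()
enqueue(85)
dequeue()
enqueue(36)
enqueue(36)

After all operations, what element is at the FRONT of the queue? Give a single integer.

enqueue(76): queue = [76]
enqueue(42): queue = [76, 42]
enqueue(93): queue = [76, 42, 93]
dequeue(): queue = [42, 93]
enqueue(69): queue = [42, 93, 69]
enqueue(38): queue = [42, 93, 69, 38]
enqueue(10): queue = [42, 93, 69, 38, 10]
dequeue(): queue = [93, 69, 38, 10]
enqueue(66): queue = [93, 69, 38, 10, 66]
dequeue(): queue = [69, 38, 10, 66]
enqueue(85): queue = [69, 38, 10, 66, 85]
dequeue(): queue = [38, 10, 66, 85]
enqueue(36): queue = [38, 10, 66, 85, 36]
enqueue(36): queue = [38, 10, 66, 85, 36, 36]

Answer: 38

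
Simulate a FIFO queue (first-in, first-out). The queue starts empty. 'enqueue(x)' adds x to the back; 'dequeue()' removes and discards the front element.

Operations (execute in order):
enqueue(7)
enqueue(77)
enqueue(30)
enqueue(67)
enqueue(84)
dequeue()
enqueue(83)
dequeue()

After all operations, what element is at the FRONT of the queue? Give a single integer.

Answer: 30

Derivation:
enqueue(7): queue = [7]
enqueue(77): queue = [7, 77]
enqueue(30): queue = [7, 77, 30]
enqueue(67): queue = [7, 77, 30, 67]
enqueue(84): queue = [7, 77, 30, 67, 84]
dequeue(): queue = [77, 30, 67, 84]
enqueue(83): queue = [77, 30, 67, 84, 83]
dequeue(): queue = [30, 67, 84, 83]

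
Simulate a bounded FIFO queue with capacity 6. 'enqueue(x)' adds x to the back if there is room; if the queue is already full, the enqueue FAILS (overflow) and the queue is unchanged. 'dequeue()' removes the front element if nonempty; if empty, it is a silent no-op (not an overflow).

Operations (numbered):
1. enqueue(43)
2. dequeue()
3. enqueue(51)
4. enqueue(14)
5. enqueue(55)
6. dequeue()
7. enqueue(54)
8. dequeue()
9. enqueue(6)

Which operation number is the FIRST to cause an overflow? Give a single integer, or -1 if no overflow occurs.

1. enqueue(43): size=1
2. dequeue(): size=0
3. enqueue(51): size=1
4. enqueue(14): size=2
5. enqueue(55): size=3
6. dequeue(): size=2
7. enqueue(54): size=3
8. dequeue(): size=2
9. enqueue(6): size=3

Answer: -1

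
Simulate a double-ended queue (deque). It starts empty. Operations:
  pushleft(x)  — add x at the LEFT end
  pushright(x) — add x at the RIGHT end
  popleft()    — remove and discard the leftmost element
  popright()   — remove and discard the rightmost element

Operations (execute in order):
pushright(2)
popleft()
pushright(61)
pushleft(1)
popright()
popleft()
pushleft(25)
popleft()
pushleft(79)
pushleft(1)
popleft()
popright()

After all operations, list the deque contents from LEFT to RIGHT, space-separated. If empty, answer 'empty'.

pushright(2): [2]
popleft(): []
pushright(61): [61]
pushleft(1): [1, 61]
popright(): [1]
popleft(): []
pushleft(25): [25]
popleft(): []
pushleft(79): [79]
pushleft(1): [1, 79]
popleft(): [79]
popright(): []

Answer: empty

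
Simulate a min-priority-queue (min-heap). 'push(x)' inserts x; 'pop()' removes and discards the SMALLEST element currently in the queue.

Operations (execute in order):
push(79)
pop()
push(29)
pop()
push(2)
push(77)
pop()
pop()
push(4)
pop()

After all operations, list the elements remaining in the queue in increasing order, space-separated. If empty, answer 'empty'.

push(79): heap contents = [79]
pop() → 79: heap contents = []
push(29): heap contents = [29]
pop() → 29: heap contents = []
push(2): heap contents = [2]
push(77): heap contents = [2, 77]
pop() → 2: heap contents = [77]
pop() → 77: heap contents = []
push(4): heap contents = [4]
pop() → 4: heap contents = []

Answer: empty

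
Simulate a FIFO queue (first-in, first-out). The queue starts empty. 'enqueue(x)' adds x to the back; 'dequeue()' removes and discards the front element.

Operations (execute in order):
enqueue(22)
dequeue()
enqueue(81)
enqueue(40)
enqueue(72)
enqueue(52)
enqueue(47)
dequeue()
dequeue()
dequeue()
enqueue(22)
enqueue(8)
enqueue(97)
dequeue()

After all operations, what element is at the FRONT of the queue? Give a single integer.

Answer: 47

Derivation:
enqueue(22): queue = [22]
dequeue(): queue = []
enqueue(81): queue = [81]
enqueue(40): queue = [81, 40]
enqueue(72): queue = [81, 40, 72]
enqueue(52): queue = [81, 40, 72, 52]
enqueue(47): queue = [81, 40, 72, 52, 47]
dequeue(): queue = [40, 72, 52, 47]
dequeue(): queue = [72, 52, 47]
dequeue(): queue = [52, 47]
enqueue(22): queue = [52, 47, 22]
enqueue(8): queue = [52, 47, 22, 8]
enqueue(97): queue = [52, 47, 22, 8, 97]
dequeue(): queue = [47, 22, 8, 97]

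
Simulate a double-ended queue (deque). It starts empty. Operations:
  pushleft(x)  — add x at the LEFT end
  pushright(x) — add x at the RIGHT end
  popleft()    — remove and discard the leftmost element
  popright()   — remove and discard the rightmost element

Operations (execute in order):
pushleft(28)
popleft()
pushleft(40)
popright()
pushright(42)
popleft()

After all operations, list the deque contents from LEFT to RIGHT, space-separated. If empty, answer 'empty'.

pushleft(28): [28]
popleft(): []
pushleft(40): [40]
popright(): []
pushright(42): [42]
popleft(): []

Answer: empty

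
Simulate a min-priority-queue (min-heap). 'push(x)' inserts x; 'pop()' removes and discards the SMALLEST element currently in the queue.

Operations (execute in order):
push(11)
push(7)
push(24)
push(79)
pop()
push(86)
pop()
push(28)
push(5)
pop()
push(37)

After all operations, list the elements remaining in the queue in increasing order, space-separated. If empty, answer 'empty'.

Answer: 24 28 37 79 86

Derivation:
push(11): heap contents = [11]
push(7): heap contents = [7, 11]
push(24): heap contents = [7, 11, 24]
push(79): heap contents = [7, 11, 24, 79]
pop() → 7: heap contents = [11, 24, 79]
push(86): heap contents = [11, 24, 79, 86]
pop() → 11: heap contents = [24, 79, 86]
push(28): heap contents = [24, 28, 79, 86]
push(5): heap contents = [5, 24, 28, 79, 86]
pop() → 5: heap contents = [24, 28, 79, 86]
push(37): heap contents = [24, 28, 37, 79, 86]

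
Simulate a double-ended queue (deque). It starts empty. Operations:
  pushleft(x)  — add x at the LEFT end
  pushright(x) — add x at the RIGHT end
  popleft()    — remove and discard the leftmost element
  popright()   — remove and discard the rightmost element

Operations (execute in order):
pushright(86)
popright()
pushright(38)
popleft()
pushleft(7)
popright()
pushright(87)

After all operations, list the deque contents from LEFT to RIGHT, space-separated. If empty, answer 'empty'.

Answer: 87

Derivation:
pushright(86): [86]
popright(): []
pushright(38): [38]
popleft(): []
pushleft(7): [7]
popright(): []
pushright(87): [87]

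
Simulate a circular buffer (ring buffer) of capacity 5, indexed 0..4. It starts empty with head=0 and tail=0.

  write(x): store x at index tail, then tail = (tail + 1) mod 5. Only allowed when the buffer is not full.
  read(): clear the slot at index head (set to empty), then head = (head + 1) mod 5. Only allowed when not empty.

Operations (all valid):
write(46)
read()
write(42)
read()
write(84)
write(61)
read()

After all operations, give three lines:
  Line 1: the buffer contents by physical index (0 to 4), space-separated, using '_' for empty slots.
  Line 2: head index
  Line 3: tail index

Answer: _ _ _ 61 _
3
4

Derivation:
write(46): buf=[46 _ _ _ _], head=0, tail=1, size=1
read(): buf=[_ _ _ _ _], head=1, tail=1, size=0
write(42): buf=[_ 42 _ _ _], head=1, tail=2, size=1
read(): buf=[_ _ _ _ _], head=2, tail=2, size=0
write(84): buf=[_ _ 84 _ _], head=2, tail=3, size=1
write(61): buf=[_ _ 84 61 _], head=2, tail=4, size=2
read(): buf=[_ _ _ 61 _], head=3, tail=4, size=1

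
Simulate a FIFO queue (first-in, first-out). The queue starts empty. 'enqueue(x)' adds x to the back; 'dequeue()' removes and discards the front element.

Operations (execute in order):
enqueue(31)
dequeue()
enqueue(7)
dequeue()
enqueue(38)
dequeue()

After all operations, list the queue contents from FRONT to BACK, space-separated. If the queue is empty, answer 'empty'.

Answer: empty

Derivation:
enqueue(31): [31]
dequeue(): []
enqueue(7): [7]
dequeue(): []
enqueue(38): [38]
dequeue(): []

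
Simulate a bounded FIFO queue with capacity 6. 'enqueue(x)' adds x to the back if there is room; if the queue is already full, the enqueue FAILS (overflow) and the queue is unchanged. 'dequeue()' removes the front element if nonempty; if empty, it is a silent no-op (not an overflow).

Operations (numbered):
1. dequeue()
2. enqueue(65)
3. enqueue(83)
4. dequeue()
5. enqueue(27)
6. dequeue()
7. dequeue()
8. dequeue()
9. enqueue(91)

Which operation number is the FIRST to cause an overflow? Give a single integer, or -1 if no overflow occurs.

Answer: -1

Derivation:
1. dequeue(): empty, no-op, size=0
2. enqueue(65): size=1
3. enqueue(83): size=2
4. dequeue(): size=1
5. enqueue(27): size=2
6. dequeue(): size=1
7. dequeue(): size=0
8. dequeue(): empty, no-op, size=0
9. enqueue(91): size=1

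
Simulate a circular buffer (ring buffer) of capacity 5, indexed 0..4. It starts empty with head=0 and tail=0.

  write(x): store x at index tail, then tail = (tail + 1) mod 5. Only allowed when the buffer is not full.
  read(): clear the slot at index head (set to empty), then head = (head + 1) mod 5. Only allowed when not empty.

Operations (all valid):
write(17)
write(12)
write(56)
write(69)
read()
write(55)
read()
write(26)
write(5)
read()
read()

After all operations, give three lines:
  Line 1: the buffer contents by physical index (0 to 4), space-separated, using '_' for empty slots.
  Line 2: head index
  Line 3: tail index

write(17): buf=[17 _ _ _ _], head=0, tail=1, size=1
write(12): buf=[17 12 _ _ _], head=0, tail=2, size=2
write(56): buf=[17 12 56 _ _], head=0, tail=3, size=3
write(69): buf=[17 12 56 69 _], head=0, tail=4, size=4
read(): buf=[_ 12 56 69 _], head=1, tail=4, size=3
write(55): buf=[_ 12 56 69 55], head=1, tail=0, size=4
read(): buf=[_ _ 56 69 55], head=2, tail=0, size=3
write(26): buf=[26 _ 56 69 55], head=2, tail=1, size=4
write(5): buf=[26 5 56 69 55], head=2, tail=2, size=5
read(): buf=[26 5 _ 69 55], head=3, tail=2, size=4
read(): buf=[26 5 _ _ 55], head=4, tail=2, size=3

Answer: 26 5 _ _ 55
4
2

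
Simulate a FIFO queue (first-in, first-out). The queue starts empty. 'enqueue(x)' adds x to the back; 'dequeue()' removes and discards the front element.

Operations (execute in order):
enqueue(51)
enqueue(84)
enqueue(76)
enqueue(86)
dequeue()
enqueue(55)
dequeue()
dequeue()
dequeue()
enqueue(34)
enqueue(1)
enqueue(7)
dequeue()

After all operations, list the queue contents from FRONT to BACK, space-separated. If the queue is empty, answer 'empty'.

Answer: 34 1 7

Derivation:
enqueue(51): [51]
enqueue(84): [51, 84]
enqueue(76): [51, 84, 76]
enqueue(86): [51, 84, 76, 86]
dequeue(): [84, 76, 86]
enqueue(55): [84, 76, 86, 55]
dequeue(): [76, 86, 55]
dequeue(): [86, 55]
dequeue(): [55]
enqueue(34): [55, 34]
enqueue(1): [55, 34, 1]
enqueue(7): [55, 34, 1, 7]
dequeue(): [34, 1, 7]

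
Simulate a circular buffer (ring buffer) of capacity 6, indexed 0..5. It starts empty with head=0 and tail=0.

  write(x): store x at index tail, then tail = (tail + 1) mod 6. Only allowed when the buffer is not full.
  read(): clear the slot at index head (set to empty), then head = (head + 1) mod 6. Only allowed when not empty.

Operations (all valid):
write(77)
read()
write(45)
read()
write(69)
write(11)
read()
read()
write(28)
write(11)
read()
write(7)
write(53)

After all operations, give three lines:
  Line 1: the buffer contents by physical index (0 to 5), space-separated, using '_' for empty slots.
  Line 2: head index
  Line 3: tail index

Answer: 7 53 _ _ _ 11
5
2

Derivation:
write(77): buf=[77 _ _ _ _ _], head=0, tail=1, size=1
read(): buf=[_ _ _ _ _ _], head=1, tail=1, size=0
write(45): buf=[_ 45 _ _ _ _], head=1, tail=2, size=1
read(): buf=[_ _ _ _ _ _], head=2, tail=2, size=0
write(69): buf=[_ _ 69 _ _ _], head=2, tail=3, size=1
write(11): buf=[_ _ 69 11 _ _], head=2, tail=4, size=2
read(): buf=[_ _ _ 11 _ _], head=3, tail=4, size=1
read(): buf=[_ _ _ _ _ _], head=4, tail=4, size=0
write(28): buf=[_ _ _ _ 28 _], head=4, tail=5, size=1
write(11): buf=[_ _ _ _ 28 11], head=4, tail=0, size=2
read(): buf=[_ _ _ _ _ 11], head=5, tail=0, size=1
write(7): buf=[7 _ _ _ _ 11], head=5, tail=1, size=2
write(53): buf=[7 53 _ _ _ 11], head=5, tail=2, size=3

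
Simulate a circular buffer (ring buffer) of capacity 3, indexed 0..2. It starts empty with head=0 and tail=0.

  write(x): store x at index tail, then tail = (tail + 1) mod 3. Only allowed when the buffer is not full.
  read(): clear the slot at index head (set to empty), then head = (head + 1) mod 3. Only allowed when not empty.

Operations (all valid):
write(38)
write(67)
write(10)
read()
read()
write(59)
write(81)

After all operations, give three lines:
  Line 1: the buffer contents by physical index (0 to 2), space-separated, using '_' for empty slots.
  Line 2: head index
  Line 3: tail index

write(38): buf=[38 _ _], head=0, tail=1, size=1
write(67): buf=[38 67 _], head=0, tail=2, size=2
write(10): buf=[38 67 10], head=0, tail=0, size=3
read(): buf=[_ 67 10], head=1, tail=0, size=2
read(): buf=[_ _ 10], head=2, tail=0, size=1
write(59): buf=[59 _ 10], head=2, tail=1, size=2
write(81): buf=[59 81 10], head=2, tail=2, size=3

Answer: 59 81 10
2
2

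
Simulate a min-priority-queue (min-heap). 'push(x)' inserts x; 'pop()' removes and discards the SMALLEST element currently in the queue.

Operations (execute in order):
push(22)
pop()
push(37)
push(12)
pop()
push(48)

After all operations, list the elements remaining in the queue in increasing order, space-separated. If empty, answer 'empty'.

Answer: 37 48

Derivation:
push(22): heap contents = [22]
pop() → 22: heap contents = []
push(37): heap contents = [37]
push(12): heap contents = [12, 37]
pop() → 12: heap contents = [37]
push(48): heap contents = [37, 48]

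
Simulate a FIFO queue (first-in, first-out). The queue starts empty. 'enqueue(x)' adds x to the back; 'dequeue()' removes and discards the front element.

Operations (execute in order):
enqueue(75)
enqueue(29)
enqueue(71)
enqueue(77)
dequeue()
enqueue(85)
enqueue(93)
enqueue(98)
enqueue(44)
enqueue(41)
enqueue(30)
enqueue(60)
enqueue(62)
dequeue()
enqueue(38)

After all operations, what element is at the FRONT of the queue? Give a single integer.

Answer: 71

Derivation:
enqueue(75): queue = [75]
enqueue(29): queue = [75, 29]
enqueue(71): queue = [75, 29, 71]
enqueue(77): queue = [75, 29, 71, 77]
dequeue(): queue = [29, 71, 77]
enqueue(85): queue = [29, 71, 77, 85]
enqueue(93): queue = [29, 71, 77, 85, 93]
enqueue(98): queue = [29, 71, 77, 85, 93, 98]
enqueue(44): queue = [29, 71, 77, 85, 93, 98, 44]
enqueue(41): queue = [29, 71, 77, 85, 93, 98, 44, 41]
enqueue(30): queue = [29, 71, 77, 85, 93, 98, 44, 41, 30]
enqueue(60): queue = [29, 71, 77, 85, 93, 98, 44, 41, 30, 60]
enqueue(62): queue = [29, 71, 77, 85, 93, 98, 44, 41, 30, 60, 62]
dequeue(): queue = [71, 77, 85, 93, 98, 44, 41, 30, 60, 62]
enqueue(38): queue = [71, 77, 85, 93, 98, 44, 41, 30, 60, 62, 38]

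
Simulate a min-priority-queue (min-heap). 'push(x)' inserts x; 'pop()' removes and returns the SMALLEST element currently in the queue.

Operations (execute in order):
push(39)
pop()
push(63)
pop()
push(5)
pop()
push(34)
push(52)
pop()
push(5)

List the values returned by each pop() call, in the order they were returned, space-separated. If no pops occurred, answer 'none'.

push(39): heap contents = [39]
pop() → 39: heap contents = []
push(63): heap contents = [63]
pop() → 63: heap contents = []
push(5): heap contents = [5]
pop() → 5: heap contents = []
push(34): heap contents = [34]
push(52): heap contents = [34, 52]
pop() → 34: heap contents = [52]
push(5): heap contents = [5, 52]

Answer: 39 63 5 34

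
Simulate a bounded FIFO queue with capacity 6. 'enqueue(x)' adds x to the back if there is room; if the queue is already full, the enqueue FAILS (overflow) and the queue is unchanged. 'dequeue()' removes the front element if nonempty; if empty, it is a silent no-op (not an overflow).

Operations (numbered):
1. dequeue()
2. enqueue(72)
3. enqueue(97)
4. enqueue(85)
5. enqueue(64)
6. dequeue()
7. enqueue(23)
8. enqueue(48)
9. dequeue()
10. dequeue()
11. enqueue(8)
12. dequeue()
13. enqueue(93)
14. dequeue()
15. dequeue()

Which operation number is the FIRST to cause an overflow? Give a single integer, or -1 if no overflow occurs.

Answer: -1

Derivation:
1. dequeue(): empty, no-op, size=0
2. enqueue(72): size=1
3. enqueue(97): size=2
4. enqueue(85): size=3
5. enqueue(64): size=4
6. dequeue(): size=3
7. enqueue(23): size=4
8. enqueue(48): size=5
9. dequeue(): size=4
10. dequeue(): size=3
11. enqueue(8): size=4
12. dequeue(): size=3
13. enqueue(93): size=4
14. dequeue(): size=3
15. dequeue(): size=2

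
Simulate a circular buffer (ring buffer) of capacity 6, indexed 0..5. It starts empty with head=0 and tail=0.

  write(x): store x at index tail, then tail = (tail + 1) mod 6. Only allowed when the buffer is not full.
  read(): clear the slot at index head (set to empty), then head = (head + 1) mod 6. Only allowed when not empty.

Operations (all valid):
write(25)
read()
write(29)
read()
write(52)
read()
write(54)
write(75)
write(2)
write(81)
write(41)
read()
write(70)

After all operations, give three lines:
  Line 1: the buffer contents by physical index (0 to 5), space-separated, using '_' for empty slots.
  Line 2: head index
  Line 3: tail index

Answer: 81 41 70 _ 75 2
4
3

Derivation:
write(25): buf=[25 _ _ _ _ _], head=0, tail=1, size=1
read(): buf=[_ _ _ _ _ _], head=1, tail=1, size=0
write(29): buf=[_ 29 _ _ _ _], head=1, tail=2, size=1
read(): buf=[_ _ _ _ _ _], head=2, tail=2, size=0
write(52): buf=[_ _ 52 _ _ _], head=2, tail=3, size=1
read(): buf=[_ _ _ _ _ _], head=3, tail=3, size=0
write(54): buf=[_ _ _ 54 _ _], head=3, tail=4, size=1
write(75): buf=[_ _ _ 54 75 _], head=3, tail=5, size=2
write(2): buf=[_ _ _ 54 75 2], head=3, tail=0, size=3
write(81): buf=[81 _ _ 54 75 2], head=3, tail=1, size=4
write(41): buf=[81 41 _ 54 75 2], head=3, tail=2, size=5
read(): buf=[81 41 _ _ 75 2], head=4, tail=2, size=4
write(70): buf=[81 41 70 _ 75 2], head=4, tail=3, size=5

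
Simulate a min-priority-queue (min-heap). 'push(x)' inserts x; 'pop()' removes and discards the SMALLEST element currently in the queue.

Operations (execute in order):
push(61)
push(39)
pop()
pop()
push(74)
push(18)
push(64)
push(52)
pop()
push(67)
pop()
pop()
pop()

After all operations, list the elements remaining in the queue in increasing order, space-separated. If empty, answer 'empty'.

Answer: 74

Derivation:
push(61): heap contents = [61]
push(39): heap contents = [39, 61]
pop() → 39: heap contents = [61]
pop() → 61: heap contents = []
push(74): heap contents = [74]
push(18): heap contents = [18, 74]
push(64): heap contents = [18, 64, 74]
push(52): heap contents = [18, 52, 64, 74]
pop() → 18: heap contents = [52, 64, 74]
push(67): heap contents = [52, 64, 67, 74]
pop() → 52: heap contents = [64, 67, 74]
pop() → 64: heap contents = [67, 74]
pop() → 67: heap contents = [74]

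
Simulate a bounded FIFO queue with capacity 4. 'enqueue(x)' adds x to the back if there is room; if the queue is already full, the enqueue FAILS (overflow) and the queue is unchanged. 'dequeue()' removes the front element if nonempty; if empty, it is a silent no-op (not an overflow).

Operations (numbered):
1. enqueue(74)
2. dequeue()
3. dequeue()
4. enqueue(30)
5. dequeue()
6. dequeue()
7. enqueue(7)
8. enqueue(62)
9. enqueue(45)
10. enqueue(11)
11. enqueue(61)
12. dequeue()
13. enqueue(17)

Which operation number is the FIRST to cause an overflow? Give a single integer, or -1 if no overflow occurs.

Answer: 11

Derivation:
1. enqueue(74): size=1
2. dequeue(): size=0
3. dequeue(): empty, no-op, size=0
4. enqueue(30): size=1
5. dequeue(): size=0
6. dequeue(): empty, no-op, size=0
7. enqueue(7): size=1
8. enqueue(62): size=2
9. enqueue(45): size=3
10. enqueue(11): size=4
11. enqueue(61): size=4=cap → OVERFLOW (fail)
12. dequeue(): size=3
13. enqueue(17): size=4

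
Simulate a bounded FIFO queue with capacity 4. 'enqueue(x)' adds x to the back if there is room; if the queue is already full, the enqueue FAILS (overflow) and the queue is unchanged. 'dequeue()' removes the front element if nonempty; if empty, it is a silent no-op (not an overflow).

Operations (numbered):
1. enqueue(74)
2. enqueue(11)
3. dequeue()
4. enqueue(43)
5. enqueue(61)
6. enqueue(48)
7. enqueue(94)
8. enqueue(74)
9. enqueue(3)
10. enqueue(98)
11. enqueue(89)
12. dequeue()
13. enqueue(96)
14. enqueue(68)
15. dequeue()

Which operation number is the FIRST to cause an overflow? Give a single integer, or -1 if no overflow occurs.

Answer: 7

Derivation:
1. enqueue(74): size=1
2. enqueue(11): size=2
3. dequeue(): size=1
4. enqueue(43): size=2
5. enqueue(61): size=3
6. enqueue(48): size=4
7. enqueue(94): size=4=cap → OVERFLOW (fail)
8. enqueue(74): size=4=cap → OVERFLOW (fail)
9. enqueue(3): size=4=cap → OVERFLOW (fail)
10. enqueue(98): size=4=cap → OVERFLOW (fail)
11. enqueue(89): size=4=cap → OVERFLOW (fail)
12. dequeue(): size=3
13. enqueue(96): size=4
14. enqueue(68): size=4=cap → OVERFLOW (fail)
15. dequeue(): size=3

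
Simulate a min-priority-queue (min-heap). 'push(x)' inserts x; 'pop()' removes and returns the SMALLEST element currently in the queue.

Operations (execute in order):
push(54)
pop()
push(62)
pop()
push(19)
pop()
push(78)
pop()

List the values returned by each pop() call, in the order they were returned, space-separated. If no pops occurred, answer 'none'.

push(54): heap contents = [54]
pop() → 54: heap contents = []
push(62): heap contents = [62]
pop() → 62: heap contents = []
push(19): heap contents = [19]
pop() → 19: heap contents = []
push(78): heap contents = [78]
pop() → 78: heap contents = []

Answer: 54 62 19 78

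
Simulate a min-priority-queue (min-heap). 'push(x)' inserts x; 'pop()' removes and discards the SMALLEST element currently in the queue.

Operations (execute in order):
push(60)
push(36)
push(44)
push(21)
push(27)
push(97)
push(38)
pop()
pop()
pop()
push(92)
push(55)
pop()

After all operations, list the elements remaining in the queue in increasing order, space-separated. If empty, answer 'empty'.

push(60): heap contents = [60]
push(36): heap contents = [36, 60]
push(44): heap contents = [36, 44, 60]
push(21): heap contents = [21, 36, 44, 60]
push(27): heap contents = [21, 27, 36, 44, 60]
push(97): heap contents = [21, 27, 36, 44, 60, 97]
push(38): heap contents = [21, 27, 36, 38, 44, 60, 97]
pop() → 21: heap contents = [27, 36, 38, 44, 60, 97]
pop() → 27: heap contents = [36, 38, 44, 60, 97]
pop() → 36: heap contents = [38, 44, 60, 97]
push(92): heap contents = [38, 44, 60, 92, 97]
push(55): heap contents = [38, 44, 55, 60, 92, 97]
pop() → 38: heap contents = [44, 55, 60, 92, 97]

Answer: 44 55 60 92 97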